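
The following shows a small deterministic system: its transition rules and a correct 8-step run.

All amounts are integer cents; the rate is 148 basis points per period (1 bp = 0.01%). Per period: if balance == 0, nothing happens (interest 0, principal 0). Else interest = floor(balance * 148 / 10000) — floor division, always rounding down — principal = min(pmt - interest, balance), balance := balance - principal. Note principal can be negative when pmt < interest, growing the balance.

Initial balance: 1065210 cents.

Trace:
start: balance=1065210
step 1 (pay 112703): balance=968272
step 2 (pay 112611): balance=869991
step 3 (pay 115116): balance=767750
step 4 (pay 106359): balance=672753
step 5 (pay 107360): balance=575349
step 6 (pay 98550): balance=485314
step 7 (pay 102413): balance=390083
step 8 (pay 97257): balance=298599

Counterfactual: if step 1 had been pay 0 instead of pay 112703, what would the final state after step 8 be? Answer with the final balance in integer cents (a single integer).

423509

(re-executing from step 1 with the substitution; state before step 1: balance=1065210)
step 1 (pay 0): balance=1080975
step 2 (pay 112611): balance=984362
step 3 (pay 115116): balance=883814
step 4 (pay 106359): balance=790535
step 5 (pay 107360): balance=694874
step 6 (pay 98550): balance=606608
step 7 (pay 102413): balance=513172
step 8 (pay 97257): balance=423509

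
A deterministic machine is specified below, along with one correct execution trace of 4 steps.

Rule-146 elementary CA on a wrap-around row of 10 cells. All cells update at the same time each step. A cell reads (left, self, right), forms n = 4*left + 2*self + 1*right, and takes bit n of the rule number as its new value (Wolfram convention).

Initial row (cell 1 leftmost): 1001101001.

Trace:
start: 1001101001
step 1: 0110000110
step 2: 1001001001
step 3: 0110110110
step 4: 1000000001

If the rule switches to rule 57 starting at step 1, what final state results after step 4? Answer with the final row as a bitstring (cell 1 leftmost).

1010101010

(re-executing steps 1..4 under rule 57; state before step 1: 1001101001)
step 1: 0101010101
step 2: 1010101010
step 3: 0101010101
step 4: 1010101010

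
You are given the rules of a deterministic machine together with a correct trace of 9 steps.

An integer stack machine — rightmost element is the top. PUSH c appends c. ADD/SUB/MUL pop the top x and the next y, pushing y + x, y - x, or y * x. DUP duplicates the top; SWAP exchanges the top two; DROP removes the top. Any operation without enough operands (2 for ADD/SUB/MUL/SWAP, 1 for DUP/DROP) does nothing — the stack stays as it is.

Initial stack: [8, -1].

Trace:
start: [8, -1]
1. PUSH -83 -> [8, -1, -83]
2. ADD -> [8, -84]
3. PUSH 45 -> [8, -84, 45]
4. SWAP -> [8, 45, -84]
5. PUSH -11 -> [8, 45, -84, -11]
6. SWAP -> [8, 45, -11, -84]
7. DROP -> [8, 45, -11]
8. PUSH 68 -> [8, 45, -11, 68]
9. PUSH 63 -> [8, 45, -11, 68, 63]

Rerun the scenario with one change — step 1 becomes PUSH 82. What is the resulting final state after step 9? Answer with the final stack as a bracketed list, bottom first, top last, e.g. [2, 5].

[8, 45, -11, 68, 63]

(re-executing from step 1 with the substitution; state before step 1: [8, -1])
1. PUSH 82 -> [8, -1, 82]
2. ADD -> [8, 81]
3. PUSH 45 -> [8, 81, 45]
4. SWAP -> [8, 45, 81]
5. PUSH -11 -> [8, 45, 81, -11]
6. SWAP -> [8, 45, -11, 81]
7. DROP -> [8, 45, -11]
8. PUSH 68 -> [8, 45, -11, 68]
9. PUSH 63 -> [8, 45, -11, 68, 63]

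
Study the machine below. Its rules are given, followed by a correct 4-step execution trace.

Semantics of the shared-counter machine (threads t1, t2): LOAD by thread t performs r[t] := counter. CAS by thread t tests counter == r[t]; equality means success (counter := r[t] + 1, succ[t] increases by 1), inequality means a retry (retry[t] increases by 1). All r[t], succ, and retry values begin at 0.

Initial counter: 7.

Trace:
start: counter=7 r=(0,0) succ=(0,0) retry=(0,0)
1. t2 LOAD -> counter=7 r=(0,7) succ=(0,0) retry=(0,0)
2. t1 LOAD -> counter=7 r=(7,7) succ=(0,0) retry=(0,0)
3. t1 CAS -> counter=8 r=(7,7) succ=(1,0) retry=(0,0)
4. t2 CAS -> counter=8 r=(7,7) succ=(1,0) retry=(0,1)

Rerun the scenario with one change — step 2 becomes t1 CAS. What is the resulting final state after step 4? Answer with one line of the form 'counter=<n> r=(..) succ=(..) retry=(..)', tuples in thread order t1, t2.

counter=8 r=(0,7) succ=(0,1) retry=(2,0)

(re-executing from step 2 with the substitution; state before step 2: counter=7 r=(0,7) succ=(0,0) retry=(0,0))
2. t1 CAS -> counter=7 r=(0,7) succ=(0,0) retry=(1,0)
3. t1 CAS -> counter=7 r=(0,7) succ=(0,0) retry=(2,0)
4. t2 CAS -> counter=8 r=(0,7) succ=(0,1) retry=(2,0)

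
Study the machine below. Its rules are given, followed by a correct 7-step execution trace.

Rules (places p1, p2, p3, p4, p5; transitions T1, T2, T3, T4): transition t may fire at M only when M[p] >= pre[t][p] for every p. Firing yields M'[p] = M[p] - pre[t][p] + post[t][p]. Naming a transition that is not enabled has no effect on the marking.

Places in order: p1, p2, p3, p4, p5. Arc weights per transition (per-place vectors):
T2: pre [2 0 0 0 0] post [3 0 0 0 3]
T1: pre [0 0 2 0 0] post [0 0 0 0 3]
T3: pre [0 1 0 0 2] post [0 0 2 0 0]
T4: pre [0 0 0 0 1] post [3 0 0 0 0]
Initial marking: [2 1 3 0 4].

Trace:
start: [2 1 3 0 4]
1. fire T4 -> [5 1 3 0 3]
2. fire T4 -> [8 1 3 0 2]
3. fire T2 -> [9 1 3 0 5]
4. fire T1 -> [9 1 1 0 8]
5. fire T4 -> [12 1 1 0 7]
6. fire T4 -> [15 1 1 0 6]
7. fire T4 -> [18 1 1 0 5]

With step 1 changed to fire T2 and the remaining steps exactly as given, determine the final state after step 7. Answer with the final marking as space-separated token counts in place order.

(re-executing from step 1 with the substitution; state before step 1: [2 1 3 0 4])
1. fire T2 -> [3 1 3 0 7]
2. fire T4 -> [6 1 3 0 6]
3. fire T2 -> [7 1 3 0 9]
4. fire T1 -> [7 1 1 0 12]
5. fire T4 -> [10 1 1 0 11]
6. fire T4 -> [13 1 1 0 10]
7. fire T4 -> [16 1 1 0 9]

16 1 1 0 9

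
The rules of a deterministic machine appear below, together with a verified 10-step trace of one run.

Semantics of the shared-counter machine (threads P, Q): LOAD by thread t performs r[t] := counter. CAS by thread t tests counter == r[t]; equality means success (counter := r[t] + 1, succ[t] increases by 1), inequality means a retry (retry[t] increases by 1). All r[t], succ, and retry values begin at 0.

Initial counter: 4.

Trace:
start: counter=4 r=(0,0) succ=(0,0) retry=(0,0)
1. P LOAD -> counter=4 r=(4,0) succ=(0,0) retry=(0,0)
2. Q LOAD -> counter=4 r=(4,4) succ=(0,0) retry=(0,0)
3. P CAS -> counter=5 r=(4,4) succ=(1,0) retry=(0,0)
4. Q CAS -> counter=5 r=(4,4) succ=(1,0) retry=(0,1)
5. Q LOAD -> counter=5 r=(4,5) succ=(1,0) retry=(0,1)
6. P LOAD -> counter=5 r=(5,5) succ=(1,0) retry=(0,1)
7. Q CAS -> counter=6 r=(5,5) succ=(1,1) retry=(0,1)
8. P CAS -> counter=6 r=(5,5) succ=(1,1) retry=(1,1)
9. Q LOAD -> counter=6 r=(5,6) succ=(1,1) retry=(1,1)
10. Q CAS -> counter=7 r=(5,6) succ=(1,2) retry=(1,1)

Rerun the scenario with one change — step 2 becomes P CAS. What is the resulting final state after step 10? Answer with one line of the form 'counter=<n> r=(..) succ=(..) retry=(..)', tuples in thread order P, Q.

(re-executing from step 2 with the substitution; state before step 2: counter=4 r=(4,0) succ=(0,0) retry=(0,0))
2. P CAS -> counter=5 r=(4,0) succ=(1,0) retry=(0,0)
3. P CAS -> counter=5 r=(4,0) succ=(1,0) retry=(1,0)
4. Q CAS -> counter=5 r=(4,0) succ=(1,0) retry=(1,1)
5. Q LOAD -> counter=5 r=(4,5) succ=(1,0) retry=(1,1)
6. P LOAD -> counter=5 r=(5,5) succ=(1,0) retry=(1,1)
7. Q CAS -> counter=6 r=(5,5) succ=(1,1) retry=(1,1)
8. P CAS -> counter=6 r=(5,5) succ=(1,1) retry=(2,1)
9. Q LOAD -> counter=6 r=(5,6) succ=(1,1) retry=(2,1)
10. Q CAS -> counter=7 r=(5,6) succ=(1,2) retry=(2,1)

counter=7 r=(5,6) succ=(1,2) retry=(2,1)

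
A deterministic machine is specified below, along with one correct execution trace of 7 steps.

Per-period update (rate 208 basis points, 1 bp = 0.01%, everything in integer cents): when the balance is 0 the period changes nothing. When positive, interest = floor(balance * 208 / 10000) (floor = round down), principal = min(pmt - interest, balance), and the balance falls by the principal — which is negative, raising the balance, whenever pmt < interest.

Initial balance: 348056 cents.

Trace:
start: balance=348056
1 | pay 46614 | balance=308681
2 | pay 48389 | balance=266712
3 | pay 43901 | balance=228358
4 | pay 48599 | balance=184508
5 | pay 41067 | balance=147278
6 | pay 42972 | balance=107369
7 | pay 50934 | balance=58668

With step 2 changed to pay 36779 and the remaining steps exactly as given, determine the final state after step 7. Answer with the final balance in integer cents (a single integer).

71538

(re-executing from step 2 with the substitution; state before step 2: balance=308681)
2 | pay 36779 | balance=278322
3 | pay 43901 | balance=240210
4 | pay 48599 | balance=196607
5 | pay 41067 | balance=159629
6 | pay 42972 | balance=119977
7 | pay 50934 | balance=71538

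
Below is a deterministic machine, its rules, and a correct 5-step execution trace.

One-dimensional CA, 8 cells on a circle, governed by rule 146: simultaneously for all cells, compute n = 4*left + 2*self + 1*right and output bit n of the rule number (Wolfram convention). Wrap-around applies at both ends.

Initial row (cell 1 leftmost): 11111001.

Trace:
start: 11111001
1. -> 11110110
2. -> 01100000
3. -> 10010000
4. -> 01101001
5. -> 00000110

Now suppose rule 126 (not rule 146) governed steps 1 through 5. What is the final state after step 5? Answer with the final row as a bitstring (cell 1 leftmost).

00000000

(re-executing steps 1..5 under rule 126; state before step 1: 11111001)
1. -> 00001111
2. -> 10011001
3. -> 11111111
4. -> 00000000
5. -> 00000000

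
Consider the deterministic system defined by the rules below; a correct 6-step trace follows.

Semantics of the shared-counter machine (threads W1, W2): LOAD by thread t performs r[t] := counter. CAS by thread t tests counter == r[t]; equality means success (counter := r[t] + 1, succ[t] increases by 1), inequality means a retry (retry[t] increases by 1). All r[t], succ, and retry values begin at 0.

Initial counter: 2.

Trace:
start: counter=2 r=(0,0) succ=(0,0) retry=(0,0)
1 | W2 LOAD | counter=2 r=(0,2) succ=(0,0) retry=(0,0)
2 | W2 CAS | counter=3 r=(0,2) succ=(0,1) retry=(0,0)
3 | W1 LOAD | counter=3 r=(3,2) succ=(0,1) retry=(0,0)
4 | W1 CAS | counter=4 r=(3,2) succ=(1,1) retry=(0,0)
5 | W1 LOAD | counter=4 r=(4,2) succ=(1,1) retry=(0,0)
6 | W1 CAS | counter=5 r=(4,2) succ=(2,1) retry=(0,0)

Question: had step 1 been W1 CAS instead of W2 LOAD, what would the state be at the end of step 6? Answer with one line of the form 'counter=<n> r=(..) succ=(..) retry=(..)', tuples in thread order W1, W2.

counter=4 r=(3,0) succ=(2,0) retry=(1,1)

(re-executing from step 1 with the substitution; state before step 1: counter=2 r=(0,0) succ=(0,0) retry=(0,0))
1 | W1 CAS | counter=2 r=(0,0) succ=(0,0) retry=(1,0)
2 | W2 CAS | counter=2 r=(0,0) succ=(0,0) retry=(1,1)
3 | W1 LOAD | counter=2 r=(2,0) succ=(0,0) retry=(1,1)
4 | W1 CAS | counter=3 r=(2,0) succ=(1,0) retry=(1,1)
5 | W1 LOAD | counter=3 r=(3,0) succ=(1,0) retry=(1,1)
6 | W1 CAS | counter=4 r=(3,0) succ=(2,0) retry=(1,1)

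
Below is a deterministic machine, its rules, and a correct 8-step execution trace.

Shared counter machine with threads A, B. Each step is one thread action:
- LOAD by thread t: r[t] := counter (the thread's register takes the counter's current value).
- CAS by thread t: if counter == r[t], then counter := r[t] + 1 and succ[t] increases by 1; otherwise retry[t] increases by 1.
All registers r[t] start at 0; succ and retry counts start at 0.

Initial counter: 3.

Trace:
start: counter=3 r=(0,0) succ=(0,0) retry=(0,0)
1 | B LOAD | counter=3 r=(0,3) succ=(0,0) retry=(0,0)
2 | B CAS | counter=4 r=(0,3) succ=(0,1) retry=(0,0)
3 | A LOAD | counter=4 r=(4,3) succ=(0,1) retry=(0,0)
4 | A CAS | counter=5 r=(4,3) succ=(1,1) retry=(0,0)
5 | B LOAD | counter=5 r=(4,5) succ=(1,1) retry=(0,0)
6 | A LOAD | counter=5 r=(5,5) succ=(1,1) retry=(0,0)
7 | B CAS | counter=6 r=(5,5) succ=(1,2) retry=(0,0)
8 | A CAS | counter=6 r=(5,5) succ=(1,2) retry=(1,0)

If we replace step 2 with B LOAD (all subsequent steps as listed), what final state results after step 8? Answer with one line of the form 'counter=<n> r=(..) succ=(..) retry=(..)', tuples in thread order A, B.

(re-executing from step 2 with the substitution; state before step 2: counter=3 r=(0,3) succ=(0,0) retry=(0,0))
2 | B LOAD | counter=3 r=(0,3) succ=(0,0) retry=(0,0)
3 | A LOAD | counter=3 r=(3,3) succ=(0,0) retry=(0,0)
4 | A CAS | counter=4 r=(3,3) succ=(1,0) retry=(0,0)
5 | B LOAD | counter=4 r=(3,4) succ=(1,0) retry=(0,0)
6 | A LOAD | counter=4 r=(4,4) succ=(1,0) retry=(0,0)
7 | B CAS | counter=5 r=(4,4) succ=(1,1) retry=(0,0)
8 | A CAS | counter=5 r=(4,4) succ=(1,1) retry=(1,0)

counter=5 r=(4,4) succ=(1,1) retry=(1,0)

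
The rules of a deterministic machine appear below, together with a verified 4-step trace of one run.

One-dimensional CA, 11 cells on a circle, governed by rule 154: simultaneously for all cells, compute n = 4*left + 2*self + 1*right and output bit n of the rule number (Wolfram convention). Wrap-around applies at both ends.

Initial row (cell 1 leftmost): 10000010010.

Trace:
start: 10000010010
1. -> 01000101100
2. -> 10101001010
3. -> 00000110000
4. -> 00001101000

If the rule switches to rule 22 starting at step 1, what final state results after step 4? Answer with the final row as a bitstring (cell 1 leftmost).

10000010000

(re-executing steps 1..4 under rule 22; state before step 1: 10000010010)
1. -> 11000111110
2. -> 00101000000
3. -> 01101100000
4. -> 10000010000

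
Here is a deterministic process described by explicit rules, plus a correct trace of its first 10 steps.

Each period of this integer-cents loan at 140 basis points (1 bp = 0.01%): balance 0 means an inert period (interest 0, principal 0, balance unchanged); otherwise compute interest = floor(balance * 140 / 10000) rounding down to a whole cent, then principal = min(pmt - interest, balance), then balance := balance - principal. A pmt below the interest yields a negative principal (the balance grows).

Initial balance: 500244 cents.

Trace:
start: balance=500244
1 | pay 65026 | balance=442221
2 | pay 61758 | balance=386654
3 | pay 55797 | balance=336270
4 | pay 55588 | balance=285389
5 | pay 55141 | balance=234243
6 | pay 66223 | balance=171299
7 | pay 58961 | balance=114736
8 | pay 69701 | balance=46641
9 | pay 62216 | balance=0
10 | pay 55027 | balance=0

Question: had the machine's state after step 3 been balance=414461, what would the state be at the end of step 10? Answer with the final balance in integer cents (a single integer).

state after step 3 := balance=414461
4 | pay 55588 | balance=364675
5 | pay 55141 | balance=314639
6 | pay 66223 | balance=252820
7 | pay 58961 | balance=197398
8 | pay 69701 | balance=130460
9 | pay 62216 | balance=70070
10 | pay 55027 | balance=16023

16023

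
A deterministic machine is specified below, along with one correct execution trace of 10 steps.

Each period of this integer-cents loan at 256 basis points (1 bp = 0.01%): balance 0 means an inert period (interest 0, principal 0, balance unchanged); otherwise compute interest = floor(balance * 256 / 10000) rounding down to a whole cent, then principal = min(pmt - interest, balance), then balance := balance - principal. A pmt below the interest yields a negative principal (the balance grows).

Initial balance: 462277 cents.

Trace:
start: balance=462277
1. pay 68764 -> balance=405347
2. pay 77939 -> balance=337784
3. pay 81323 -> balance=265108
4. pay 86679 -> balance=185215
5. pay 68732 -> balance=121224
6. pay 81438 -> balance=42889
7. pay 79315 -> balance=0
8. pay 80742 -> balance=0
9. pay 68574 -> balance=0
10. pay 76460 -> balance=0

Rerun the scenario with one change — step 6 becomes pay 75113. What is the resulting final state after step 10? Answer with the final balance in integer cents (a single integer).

(re-executing from step 6 with the substitution; state before step 6: balance=121224)
6. pay 75113 -> balance=49214
7. pay 79315 -> balance=0
8. pay 80742 -> balance=0
9. pay 68574 -> balance=0
10. pay 76460 -> balance=0

0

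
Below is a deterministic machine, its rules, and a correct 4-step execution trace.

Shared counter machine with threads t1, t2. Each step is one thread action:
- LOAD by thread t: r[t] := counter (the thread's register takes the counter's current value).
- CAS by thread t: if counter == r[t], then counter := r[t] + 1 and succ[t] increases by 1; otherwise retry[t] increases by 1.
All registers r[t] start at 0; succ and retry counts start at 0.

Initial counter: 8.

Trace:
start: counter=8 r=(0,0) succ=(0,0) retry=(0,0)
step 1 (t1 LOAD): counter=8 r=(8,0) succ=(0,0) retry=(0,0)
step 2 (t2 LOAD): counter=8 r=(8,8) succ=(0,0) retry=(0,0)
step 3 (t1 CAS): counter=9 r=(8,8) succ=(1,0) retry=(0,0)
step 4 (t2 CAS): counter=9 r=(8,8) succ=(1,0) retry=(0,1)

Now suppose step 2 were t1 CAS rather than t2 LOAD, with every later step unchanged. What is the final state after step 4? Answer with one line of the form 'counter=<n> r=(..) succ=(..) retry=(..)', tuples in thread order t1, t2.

(re-executing from step 2 with the substitution; state before step 2: counter=8 r=(8,0) succ=(0,0) retry=(0,0))
step 2 (t1 CAS): counter=9 r=(8,0) succ=(1,0) retry=(0,0)
step 3 (t1 CAS): counter=9 r=(8,0) succ=(1,0) retry=(1,0)
step 4 (t2 CAS): counter=9 r=(8,0) succ=(1,0) retry=(1,1)

counter=9 r=(8,0) succ=(1,0) retry=(1,1)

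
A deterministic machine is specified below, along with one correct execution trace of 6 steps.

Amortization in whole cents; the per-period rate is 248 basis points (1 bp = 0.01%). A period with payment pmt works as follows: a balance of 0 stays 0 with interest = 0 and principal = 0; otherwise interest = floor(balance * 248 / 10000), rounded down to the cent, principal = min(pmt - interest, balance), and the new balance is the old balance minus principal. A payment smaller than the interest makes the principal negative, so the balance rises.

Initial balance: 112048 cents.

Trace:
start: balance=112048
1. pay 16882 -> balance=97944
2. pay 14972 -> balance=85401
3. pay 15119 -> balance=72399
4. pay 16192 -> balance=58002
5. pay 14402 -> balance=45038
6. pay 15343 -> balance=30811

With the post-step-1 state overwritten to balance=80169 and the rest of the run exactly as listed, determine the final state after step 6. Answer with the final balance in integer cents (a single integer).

state after step 1 := balance=80169
2. pay 14972 -> balance=67185
3. pay 15119 -> balance=53732
4. pay 16192 -> balance=38872
5. pay 14402 -> balance=25434
6. pay 15343 -> balance=10721

10721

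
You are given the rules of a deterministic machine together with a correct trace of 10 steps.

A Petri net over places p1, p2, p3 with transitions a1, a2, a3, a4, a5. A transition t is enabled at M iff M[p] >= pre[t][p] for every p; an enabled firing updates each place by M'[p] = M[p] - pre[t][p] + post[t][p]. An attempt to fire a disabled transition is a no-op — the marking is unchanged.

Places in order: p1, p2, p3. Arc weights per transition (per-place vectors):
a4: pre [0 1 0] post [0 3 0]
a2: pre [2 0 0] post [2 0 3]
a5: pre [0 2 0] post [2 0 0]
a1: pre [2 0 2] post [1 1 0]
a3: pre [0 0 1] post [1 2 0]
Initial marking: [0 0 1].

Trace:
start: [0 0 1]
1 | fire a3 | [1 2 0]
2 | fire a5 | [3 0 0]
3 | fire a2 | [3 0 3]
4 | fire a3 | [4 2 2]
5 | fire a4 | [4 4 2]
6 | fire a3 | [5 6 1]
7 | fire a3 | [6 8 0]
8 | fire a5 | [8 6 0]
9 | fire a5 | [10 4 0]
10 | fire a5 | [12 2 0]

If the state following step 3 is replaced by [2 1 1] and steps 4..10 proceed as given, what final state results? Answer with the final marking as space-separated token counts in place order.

state after step 3 := [2 1 1]
4 | fire a3 | [3 3 0]
5 | fire a4 | [3 5 0]
6 | fire a3 | [3 5 0]
7 | fire a3 | [3 5 0]
8 | fire a5 | [5 3 0]
9 | fire a5 | [7 1 0]
10 | fire a5 | [7 1 0]

7 1 0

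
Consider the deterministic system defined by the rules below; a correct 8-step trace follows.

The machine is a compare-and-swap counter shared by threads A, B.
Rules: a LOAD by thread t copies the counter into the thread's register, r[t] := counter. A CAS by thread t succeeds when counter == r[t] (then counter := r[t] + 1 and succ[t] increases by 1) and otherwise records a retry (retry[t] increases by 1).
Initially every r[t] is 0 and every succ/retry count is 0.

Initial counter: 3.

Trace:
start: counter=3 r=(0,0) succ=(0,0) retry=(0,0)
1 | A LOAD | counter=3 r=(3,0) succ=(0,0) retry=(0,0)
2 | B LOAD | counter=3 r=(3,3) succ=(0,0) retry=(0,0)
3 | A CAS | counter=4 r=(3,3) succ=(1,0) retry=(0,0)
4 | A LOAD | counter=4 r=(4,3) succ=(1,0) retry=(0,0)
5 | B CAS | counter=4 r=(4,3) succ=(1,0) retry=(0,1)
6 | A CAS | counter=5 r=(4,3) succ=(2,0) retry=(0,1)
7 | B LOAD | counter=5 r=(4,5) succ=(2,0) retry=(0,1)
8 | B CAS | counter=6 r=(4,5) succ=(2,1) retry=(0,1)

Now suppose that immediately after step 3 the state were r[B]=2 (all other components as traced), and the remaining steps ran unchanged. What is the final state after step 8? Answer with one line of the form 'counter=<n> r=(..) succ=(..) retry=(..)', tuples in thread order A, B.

state after step 3 := counter=4 r=(3,2) succ=(1,0) retry=(0,0)
4 | A LOAD | counter=4 r=(4,2) succ=(1,0) retry=(0,0)
5 | B CAS | counter=4 r=(4,2) succ=(1,0) retry=(0,1)
6 | A CAS | counter=5 r=(4,2) succ=(2,0) retry=(0,1)
7 | B LOAD | counter=5 r=(4,5) succ=(2,0) retry=(0,1)
8 | B CAS | counter=6 r=(4,5) succ=(2,1) retry=(0,1)

counter=6 r=(4,5) succ=(2,1) retry=(0,1)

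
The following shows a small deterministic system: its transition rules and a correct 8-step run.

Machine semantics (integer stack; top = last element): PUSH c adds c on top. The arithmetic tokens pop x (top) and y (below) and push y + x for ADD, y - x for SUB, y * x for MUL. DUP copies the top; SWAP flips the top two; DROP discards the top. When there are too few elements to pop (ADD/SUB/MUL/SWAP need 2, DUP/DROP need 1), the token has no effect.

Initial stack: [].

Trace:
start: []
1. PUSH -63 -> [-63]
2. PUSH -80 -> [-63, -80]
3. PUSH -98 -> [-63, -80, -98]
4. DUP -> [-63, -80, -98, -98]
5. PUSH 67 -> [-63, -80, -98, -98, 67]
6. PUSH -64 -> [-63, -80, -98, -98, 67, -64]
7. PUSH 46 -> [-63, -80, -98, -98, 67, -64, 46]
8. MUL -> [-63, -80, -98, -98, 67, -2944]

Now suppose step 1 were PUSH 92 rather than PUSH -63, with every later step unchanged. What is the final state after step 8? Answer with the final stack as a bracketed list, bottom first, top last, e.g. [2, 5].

(re-executing from step 1 with the substitution; state before step 1: [])
1. PUSH 92 -> [92]
2. PUSH -80 -> [92, -80]
3. PUSH -98 -> [92, -80, -98]
4. DUP -> [92, -80, -98, -98]
5. PUSH 67 -> [92, -80, -98, -98, 67]
6. PUSH -64 -> [92, -80, -98, -98, 67, -64]
7. PUSH 46 -> [92, -80, -98, -98, 67, -64, 46]
8. MUL -> [92, -80, -98, -98, 67, -2944]

[92, -80, -98, -98, 67, -2944]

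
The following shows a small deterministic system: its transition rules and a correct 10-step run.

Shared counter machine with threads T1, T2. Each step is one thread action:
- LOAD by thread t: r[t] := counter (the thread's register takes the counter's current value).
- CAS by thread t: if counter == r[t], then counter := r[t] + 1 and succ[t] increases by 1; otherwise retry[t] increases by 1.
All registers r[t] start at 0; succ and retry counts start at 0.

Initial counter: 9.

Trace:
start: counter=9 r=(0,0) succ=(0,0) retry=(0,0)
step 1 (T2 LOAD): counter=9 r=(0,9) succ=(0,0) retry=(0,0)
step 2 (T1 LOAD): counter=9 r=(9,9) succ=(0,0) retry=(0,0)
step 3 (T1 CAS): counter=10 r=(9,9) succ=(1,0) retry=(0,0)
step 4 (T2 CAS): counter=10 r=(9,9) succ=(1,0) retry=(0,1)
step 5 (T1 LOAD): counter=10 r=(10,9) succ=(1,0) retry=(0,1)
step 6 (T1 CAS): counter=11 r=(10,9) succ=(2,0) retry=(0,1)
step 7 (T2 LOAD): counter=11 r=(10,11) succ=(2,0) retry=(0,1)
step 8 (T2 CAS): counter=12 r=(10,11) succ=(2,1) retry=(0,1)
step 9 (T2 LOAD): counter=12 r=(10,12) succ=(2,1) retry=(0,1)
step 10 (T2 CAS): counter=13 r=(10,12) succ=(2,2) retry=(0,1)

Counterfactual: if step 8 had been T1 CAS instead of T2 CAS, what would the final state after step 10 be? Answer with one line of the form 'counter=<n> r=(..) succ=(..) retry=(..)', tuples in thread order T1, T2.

counter=12 r=(10,11) succ=(2,1) retry=(1,1)

(re-executing from step 8 with the substitution; state before step 8: counter=11 r=(10,11) succ=(2,0) retry=(0,1))
step 8 (T1 CAS): counter=11 r=(10,11) succ=(2,0) retry=(1,1)
step 9 (T2 LOAD): counter=11 r=(10,11) succ=(2,0) retry=(1,1)
step 10 (T2 CAS): counter=12 r=(10,11) succ=(2,1) retry=(1,1)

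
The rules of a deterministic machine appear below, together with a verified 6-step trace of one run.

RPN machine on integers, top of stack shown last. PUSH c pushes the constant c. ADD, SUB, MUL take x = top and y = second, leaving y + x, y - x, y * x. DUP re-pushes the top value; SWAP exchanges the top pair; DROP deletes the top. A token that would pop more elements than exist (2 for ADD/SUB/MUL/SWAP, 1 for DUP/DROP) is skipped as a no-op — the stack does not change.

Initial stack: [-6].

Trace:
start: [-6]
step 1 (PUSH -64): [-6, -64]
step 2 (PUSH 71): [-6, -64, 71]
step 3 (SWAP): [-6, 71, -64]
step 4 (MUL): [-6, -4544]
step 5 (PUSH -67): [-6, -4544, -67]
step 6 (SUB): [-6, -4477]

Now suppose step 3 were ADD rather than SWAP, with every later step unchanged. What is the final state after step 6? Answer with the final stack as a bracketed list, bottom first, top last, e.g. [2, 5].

[25]

(re-executing from step 3 with the substitution; state before step 3: [-6, -64, 71])
step 3 (ADD): [-6, 7]
step 4 (MUL): [-42]
step 5 (PUSH -67): [-42, -67]
step 6 (SUB): [25]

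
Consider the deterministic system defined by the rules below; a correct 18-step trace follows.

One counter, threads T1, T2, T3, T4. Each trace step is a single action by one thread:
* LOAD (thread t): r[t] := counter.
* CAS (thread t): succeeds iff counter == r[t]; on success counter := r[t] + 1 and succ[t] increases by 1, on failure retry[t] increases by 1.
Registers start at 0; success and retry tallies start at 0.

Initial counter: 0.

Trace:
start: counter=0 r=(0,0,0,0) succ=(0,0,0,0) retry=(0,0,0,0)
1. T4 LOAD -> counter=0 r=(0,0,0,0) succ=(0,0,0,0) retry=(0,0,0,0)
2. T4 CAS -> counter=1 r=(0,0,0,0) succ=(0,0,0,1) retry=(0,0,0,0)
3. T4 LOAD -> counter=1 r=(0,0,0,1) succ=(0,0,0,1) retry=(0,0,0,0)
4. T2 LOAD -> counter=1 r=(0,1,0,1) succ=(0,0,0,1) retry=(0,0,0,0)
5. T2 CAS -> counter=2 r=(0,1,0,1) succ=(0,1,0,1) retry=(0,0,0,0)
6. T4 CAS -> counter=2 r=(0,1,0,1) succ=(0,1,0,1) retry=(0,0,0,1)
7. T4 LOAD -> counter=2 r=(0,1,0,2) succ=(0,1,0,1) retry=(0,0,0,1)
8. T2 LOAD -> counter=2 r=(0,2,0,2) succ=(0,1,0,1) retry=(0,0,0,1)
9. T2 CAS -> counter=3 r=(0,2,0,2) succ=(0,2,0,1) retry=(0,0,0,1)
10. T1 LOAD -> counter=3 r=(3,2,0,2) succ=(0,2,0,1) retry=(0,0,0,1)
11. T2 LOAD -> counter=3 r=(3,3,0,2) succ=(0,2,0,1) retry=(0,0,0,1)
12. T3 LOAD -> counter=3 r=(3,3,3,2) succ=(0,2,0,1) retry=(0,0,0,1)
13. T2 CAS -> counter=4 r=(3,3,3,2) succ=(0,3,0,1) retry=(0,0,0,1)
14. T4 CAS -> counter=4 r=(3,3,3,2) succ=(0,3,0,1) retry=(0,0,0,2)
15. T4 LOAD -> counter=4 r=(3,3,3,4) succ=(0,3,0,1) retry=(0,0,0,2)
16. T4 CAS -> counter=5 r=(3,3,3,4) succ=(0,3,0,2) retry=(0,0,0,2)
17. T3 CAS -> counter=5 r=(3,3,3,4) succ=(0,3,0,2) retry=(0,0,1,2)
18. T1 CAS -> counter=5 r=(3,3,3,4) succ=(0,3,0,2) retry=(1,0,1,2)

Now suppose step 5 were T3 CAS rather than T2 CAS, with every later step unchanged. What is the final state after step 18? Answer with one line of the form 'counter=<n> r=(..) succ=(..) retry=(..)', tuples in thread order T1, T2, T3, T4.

(re-executing from step 5 with the substitution; state before step 5: counter=1 r=(0,1,0,1) succ=(0,0,0,1) retry=(0,0,0,0))
5. T3 CAS -> counter=1 r=(0,1,0,1) succ=(0,0,0,1) retry=(0,0,1,0)
6. T4 CAS -> counter=2 r=(0,1,0,1) succ=(0,0,0,2) retry=(0,0,1,0)
7. T4 LOAD -> counter=2 r=(0,1,0,2) succ=(0,0,0,2) retry=(0,0,1,0)
8. T2 LOAD -> counter=2 r=(0,2,0,2) succ=(0,0,0,2) retry=(0,0,1,0)
9. T2 CAS -> counter=3 r=(0,2,0,2) succ=(0,1,0,2) retry=(0,0,1,0)
10. T1 LOAD -> counter=3 r=(3,2,0,2) succ=(0,1,0,2) retry=(0,0,1,0)
11. T2 LOAD -> counter=3 r=(3,3,0,2) succ=(0,1,0,2) retry=(0,0,1,0)
12. T3 LOAD -> counter=3 r=(3,3,3,2) succ=(0,1,0,2) retry=(0,0,1,0)
13. T2 CAS -> counter=4 r=(3,3,3,2) succ=(0,2,0,2) retry=(0,0,1,0)
14. T4 CAS -> counter=4 r=(3,3,3,2) succ=(0,2,0,2) retry=(0,0,1,1)
15. T4 LOAD -> counter=4 r=(3,3,3,4) succ=(0,2,0,2) retry=(0,0,1,1)
16. T4 CAS -> counter=5 r=(3,3,3,4) succ=(0,2,0,3) retry=(0,0,1,1)
17. T3 CAS -> counter=5 r=(3,3,3,4) succ=(0,2,0,3) retry=(0,0,2,1)
18. T1 CAS -> counter=5 r=(3,3,3,4) succ=(0,2,0,3) retry=(1,0,2,1)

counter=5 r=(3,3,3,4) succ=(0,2,0,3) retry=(1,0,2,1)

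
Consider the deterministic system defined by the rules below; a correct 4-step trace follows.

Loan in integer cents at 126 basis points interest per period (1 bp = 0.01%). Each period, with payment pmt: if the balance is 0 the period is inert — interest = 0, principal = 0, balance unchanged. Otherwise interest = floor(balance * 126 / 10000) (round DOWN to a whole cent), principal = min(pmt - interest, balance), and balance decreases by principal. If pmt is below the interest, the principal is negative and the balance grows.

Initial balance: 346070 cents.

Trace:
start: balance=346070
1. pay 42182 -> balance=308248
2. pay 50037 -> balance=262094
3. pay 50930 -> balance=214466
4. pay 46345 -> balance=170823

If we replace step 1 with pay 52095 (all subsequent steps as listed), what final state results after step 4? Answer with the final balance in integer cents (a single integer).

160531

(re-executing from step 1 with the substitution; state before step 1: balance=346070)
1. pay 52095 -> balance=298335
2. pay 50037 -> balance=252057
3. pay 50930 -> balance=204302
4. pay 46345 -> balance=160531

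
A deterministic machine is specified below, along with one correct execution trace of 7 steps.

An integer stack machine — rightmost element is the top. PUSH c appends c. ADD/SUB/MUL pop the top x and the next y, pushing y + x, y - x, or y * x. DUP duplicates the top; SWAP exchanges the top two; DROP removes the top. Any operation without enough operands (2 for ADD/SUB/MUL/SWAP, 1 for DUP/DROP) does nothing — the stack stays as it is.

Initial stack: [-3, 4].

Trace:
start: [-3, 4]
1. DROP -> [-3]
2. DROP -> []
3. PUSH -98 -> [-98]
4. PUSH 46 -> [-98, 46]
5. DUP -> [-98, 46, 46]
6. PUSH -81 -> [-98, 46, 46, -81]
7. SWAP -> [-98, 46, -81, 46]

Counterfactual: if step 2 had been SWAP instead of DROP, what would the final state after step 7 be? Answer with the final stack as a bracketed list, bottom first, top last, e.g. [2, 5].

[-3, -98, 46, -81, 46]

(re-executing from step 2 with the substitution; state before step 2: [-3])
2. SWAP -> [-3]
3. PUSH -98 -> [-3, -98]
4. PUSH 46 -> [-3, -98, 46]
5. DUP -> [-3, -98, 46, 46]
6. PUSH -81 -> [-3, -98, 46, 46, -81]
7. SWAP -> [-3, -98, 46, -81, 46]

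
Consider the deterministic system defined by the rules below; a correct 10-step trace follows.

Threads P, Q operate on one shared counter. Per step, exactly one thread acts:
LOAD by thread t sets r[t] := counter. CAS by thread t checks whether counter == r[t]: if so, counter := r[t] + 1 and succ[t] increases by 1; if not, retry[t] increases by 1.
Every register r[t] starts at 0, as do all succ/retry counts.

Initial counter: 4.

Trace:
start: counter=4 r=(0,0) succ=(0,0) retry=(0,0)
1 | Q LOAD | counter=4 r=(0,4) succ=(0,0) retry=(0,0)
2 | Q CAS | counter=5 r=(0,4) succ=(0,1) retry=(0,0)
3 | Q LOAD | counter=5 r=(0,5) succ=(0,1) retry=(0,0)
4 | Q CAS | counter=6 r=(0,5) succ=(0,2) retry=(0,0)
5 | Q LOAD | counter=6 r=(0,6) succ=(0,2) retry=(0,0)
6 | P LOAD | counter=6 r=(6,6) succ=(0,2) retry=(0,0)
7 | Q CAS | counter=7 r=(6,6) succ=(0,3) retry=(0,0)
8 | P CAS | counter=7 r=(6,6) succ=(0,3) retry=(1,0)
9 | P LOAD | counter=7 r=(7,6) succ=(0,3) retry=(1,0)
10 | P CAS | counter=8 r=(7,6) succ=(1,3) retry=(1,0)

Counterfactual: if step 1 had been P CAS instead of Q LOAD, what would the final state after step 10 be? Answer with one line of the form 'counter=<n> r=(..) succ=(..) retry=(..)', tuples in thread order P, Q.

counter=7 r=(6,5) succ=(1,2) retry=(2,1)

(re-executing from step 1 with the substitution; state before step 1: counter=4 r=(0,0) succ=(0,0) retry=(0,0))
1 | P CAS | counter=4 r=(0,0) succ=(0,0) retry=(1,0)
2 | Q CAS | counter=4 r=(0,0) succ=(0,0) retry=(1,1)
3 | Q LOAD | counter=4 r=(0,4) succ=(0,0) retry=(1,1)
4 | Q CAS | counter=5 r=(0,4) succ=(0,1) retry=(1,1)
5 | Q LOAD | counter=5 r=(0,5) succ=(0,1) retry=(1,1)
6 | P LOAD | counter=5 r=(5,5) succ=(0,1) retry=(1,1)
7 | Q CAS | counter=6 r=(5,5) succ=(0,2) retry=(1,1)
8 | P CAS | counter=6 r=(5,5) succ=(0,2) retry=(2,1)
9 | P LOAD | counter=6 r=(6,5) succ=(0,2) retry=(2,1)
10 | P CAS | counter=7 r=(6,5) succ=(1,2) retry=(2,1)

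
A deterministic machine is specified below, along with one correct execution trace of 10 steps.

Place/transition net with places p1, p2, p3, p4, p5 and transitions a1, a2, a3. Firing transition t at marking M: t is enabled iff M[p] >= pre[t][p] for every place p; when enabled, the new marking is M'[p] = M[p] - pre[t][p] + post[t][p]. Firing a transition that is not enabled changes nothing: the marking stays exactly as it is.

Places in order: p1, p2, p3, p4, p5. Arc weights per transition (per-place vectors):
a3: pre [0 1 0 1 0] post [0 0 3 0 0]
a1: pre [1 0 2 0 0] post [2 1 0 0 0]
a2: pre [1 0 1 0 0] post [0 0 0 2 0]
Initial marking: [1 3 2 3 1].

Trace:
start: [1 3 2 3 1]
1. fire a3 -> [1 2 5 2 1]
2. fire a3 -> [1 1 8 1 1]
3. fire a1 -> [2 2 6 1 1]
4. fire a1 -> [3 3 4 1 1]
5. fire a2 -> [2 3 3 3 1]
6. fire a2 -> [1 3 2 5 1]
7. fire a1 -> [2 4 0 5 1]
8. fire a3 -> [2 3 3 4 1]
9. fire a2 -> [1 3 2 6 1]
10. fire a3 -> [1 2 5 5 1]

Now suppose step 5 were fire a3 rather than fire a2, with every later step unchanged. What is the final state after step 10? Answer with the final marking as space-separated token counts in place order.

2 1 9 2 1

(re-executing from step 5 with the substitution; state before step 5: [3 3 4 1 1])
5. fire a3 -> [3 2 7 0 1]
6. fire a2 -> [2 2 6 2 1]
7. fire a1 -> [3 3 4 2 1]
8. fire a3 -> [3 2 7 1 1]
9. fire a2 -> [2 2 6 3 1]
10. fire a3 -> [2 1 9 2 1]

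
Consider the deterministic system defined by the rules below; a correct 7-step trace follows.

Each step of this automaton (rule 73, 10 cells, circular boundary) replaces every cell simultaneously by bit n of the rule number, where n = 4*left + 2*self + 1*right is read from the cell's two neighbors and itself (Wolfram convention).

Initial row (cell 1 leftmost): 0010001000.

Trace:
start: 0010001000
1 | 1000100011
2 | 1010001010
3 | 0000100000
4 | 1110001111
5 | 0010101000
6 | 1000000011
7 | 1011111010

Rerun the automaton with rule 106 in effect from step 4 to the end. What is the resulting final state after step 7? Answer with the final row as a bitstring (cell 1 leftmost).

1000000000

(re-executing steps 4..7 under rule 106; state before step 4: 0000100000)
4 | 0001000000
5 | 0010000000
6 | 0100000000
7 | 1000000000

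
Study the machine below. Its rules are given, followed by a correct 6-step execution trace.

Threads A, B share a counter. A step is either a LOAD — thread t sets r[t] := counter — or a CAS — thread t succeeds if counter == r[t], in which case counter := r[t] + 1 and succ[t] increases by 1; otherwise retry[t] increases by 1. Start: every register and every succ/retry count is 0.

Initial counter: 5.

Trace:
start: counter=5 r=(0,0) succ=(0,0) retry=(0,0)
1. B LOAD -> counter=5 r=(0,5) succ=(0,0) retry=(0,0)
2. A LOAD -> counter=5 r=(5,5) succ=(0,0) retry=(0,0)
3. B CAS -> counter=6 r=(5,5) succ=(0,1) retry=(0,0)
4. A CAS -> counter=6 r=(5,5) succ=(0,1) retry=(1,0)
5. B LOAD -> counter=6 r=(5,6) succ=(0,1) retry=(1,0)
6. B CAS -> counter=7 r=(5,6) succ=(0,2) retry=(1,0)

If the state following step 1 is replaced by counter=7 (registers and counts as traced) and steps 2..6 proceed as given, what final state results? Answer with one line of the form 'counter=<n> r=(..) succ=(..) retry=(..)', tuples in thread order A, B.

counter=9 r=(7,8) succ=(1,1) retry=(0,1)

state after step 1 := counter=7 r=(0,5) succ=(0,0) retry=(0,0)
2. A LOAD -> counter=7 r=(7,5) succ=(0,0) retry=(0,0)
3. B CAS -> counter=7 r=(7,5) succ=(0,0) retry=(0,1)
4. A CAS -> counter=8 r=(7,5) succ=(1,0) retry=(0,1)
5. B LOAD -> counter=8 r=(7,8) succ=(1,0) retry=(0,1)
6. B CAS -> counter=9 r=(7,8) succ=(1,1) retry=(0,1)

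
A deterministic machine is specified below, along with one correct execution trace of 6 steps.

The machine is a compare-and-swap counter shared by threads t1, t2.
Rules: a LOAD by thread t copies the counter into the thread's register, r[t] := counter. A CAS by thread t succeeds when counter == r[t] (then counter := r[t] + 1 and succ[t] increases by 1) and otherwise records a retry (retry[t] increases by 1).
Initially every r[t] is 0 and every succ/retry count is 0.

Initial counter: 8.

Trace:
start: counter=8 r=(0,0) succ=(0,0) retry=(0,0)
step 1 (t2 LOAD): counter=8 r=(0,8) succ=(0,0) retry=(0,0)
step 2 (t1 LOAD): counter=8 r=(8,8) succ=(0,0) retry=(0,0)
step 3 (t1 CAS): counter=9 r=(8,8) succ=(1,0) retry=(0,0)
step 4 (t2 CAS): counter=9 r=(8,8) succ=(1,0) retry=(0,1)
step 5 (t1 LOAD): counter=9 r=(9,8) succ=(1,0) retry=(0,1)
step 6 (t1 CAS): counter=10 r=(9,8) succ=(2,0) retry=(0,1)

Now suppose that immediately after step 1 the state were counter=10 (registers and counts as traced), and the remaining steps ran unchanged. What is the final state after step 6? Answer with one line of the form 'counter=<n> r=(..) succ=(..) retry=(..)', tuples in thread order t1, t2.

state after step 1 := counter=10 r=(0,8) succ=(0,0) retry=(0,0)
step 2 (t1 LOAD): counter=10 r=(10,8) succ=(0,0) retry=(0,0)
step 3 (t1 CAS): counter=11 r=(10,8) succ=(1,0) retry=(0,0)
step 4 (t2 CAS): counter=11 r=(10,8) succ=(1,0) retry=(0,1)
step 5 (t1 LOAD): counter=11 r=(11,8) succ=(1,0) retry=(0,1)
step 6 (t1 CAS): counter=12 r=(11,8) succ=(2,0) retry=(0,1)

counter=12 r=(11,8) succ=(2,0) retry=(0,1)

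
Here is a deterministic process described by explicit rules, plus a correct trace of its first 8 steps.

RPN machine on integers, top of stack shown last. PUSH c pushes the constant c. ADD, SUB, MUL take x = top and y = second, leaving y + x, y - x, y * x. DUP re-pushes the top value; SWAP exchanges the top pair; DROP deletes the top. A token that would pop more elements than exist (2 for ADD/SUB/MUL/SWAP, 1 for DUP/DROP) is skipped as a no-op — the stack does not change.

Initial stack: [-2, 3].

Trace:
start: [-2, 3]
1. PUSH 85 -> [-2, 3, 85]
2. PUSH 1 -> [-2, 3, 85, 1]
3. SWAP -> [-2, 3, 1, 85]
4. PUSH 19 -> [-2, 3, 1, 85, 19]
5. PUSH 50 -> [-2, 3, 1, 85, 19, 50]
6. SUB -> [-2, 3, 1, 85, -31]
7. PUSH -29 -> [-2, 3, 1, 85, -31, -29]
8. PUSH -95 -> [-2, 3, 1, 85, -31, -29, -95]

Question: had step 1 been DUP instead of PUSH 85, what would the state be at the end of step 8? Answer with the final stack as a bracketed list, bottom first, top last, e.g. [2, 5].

[-2, 3, 1, 3, -31, -29, -95]

(re-executing from step 1 with the substitution; state before step 1: [-2, 3])
1. DUP -> [-2, 3, 3]
2. PUSH 1 -> [-2, 3, 3, 1]
3. SWAP -> [-2, 3, 1, 3]
4. PUSH 19 -> [-2, 3, 1, 3, 19]
5. PUSH 50 -> [-2, 3, 1, 3, 19, 50]
6. SUB -> [-2, 3, 1, 3, -31]
7. PUSH -29 -> [-2, 3, 1, 3, -31, -29]
8. PUSH -95 -> [-2, 3, 1, 3, -31, -29, -95]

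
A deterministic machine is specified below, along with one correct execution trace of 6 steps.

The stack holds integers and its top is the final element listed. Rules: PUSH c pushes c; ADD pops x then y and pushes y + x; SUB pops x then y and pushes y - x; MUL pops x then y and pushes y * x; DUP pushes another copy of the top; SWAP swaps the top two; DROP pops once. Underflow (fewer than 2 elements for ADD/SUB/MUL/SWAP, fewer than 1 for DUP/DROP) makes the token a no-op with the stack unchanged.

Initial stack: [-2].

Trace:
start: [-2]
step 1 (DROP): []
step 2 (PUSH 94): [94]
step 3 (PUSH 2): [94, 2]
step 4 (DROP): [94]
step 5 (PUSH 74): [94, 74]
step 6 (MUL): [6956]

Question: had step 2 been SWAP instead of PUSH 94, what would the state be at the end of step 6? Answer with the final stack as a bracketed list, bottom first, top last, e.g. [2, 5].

(re-executing from step 2 with the substitution; state before step 2: [])
step 2 (SWAP): []
step 3 (PUSH 2): [2]
step 4 (DROP): []
step 5 (PUSH 74): [74]
step 6 (MUL): [74]

[74]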